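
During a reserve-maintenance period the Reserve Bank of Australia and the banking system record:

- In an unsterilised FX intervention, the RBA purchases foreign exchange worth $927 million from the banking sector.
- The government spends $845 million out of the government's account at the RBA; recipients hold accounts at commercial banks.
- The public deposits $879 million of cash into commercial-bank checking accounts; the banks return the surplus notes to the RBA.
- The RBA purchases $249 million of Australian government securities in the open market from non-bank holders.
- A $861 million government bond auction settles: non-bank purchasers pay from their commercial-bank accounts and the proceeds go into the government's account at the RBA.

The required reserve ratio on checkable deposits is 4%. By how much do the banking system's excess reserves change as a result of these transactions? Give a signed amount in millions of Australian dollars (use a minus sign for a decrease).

+$1994.52 million

FX purchase $927 million: reserves +$927M, deposits 0.
Government spending $845 million: reserves +$845M, deposits +$845M.
Currency deposit $879 million: reserves +$879M, deposits +$879M.
Asset purchase (from non-banks) $249 million: reserves +$249M, deposits +$249M.
Government account inflow $861 million: reserves −$861M, deposits −$861M.
Totals: Δreserves = +$2039M, Δdeposits = +$1112M.
Δrequired reserves = 4% × +$1112M = +$44.48M.
Δexcess reserves = Δreserves − Δrequired = +$2039M − (+$44.48M) = +$1994.52 million.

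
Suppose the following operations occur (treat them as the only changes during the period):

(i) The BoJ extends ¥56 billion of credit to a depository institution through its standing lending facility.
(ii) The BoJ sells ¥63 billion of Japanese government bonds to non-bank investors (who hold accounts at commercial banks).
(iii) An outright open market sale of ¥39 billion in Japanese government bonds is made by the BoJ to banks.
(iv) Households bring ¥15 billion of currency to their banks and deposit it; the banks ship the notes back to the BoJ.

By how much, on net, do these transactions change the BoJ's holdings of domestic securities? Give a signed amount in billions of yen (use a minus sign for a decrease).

BoJ balance sheet:
  Assets:      Securities −¥102B, Loans to banks +¥56B
  Liabilities: Bank reserves −¥31B, Currency in circulation −¥15B
So the change in the BoJ's holdings of domestic securities is -¥102 billion.

-¥102 billion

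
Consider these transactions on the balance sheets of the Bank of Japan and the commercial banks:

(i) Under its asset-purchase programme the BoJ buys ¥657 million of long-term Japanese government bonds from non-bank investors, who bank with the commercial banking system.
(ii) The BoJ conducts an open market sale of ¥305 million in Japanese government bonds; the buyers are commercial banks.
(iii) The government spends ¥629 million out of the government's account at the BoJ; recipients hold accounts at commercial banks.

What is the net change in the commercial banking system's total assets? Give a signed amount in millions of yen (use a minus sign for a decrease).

Asset purchase (from non-banks) ¥657 million: bank balance sheets expand → +¥657M.
OMO sale (to banks) ¥305 million: just an asset swap on bank balance sheets → 0.
Government spending ¥629 million: bank balance sheets expand → +¥629M.
Net: 657 + 0 + 629 = +¥1286 million.

+¥1286 million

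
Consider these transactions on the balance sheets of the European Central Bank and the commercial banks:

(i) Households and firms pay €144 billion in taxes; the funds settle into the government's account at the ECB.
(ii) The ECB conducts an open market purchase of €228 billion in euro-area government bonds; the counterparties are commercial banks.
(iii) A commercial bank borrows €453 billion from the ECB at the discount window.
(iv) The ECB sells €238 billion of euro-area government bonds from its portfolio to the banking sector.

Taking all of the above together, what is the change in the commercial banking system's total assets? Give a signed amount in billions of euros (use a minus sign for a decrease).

+€309 billion

ECB balance sheet:
  Assets:      Securities −€10B, Loans to banks +€453B
  Liabilities: Bank reserves +€299B, Government deposits +€144B
Commercial banking system:
  Assets:      Reserves at CB +€299B, Securities +€10B
  Liabilities: Checkable deposits −€144B, Borrowings from CB +€453B
Change in total bank assets = +€309 billion.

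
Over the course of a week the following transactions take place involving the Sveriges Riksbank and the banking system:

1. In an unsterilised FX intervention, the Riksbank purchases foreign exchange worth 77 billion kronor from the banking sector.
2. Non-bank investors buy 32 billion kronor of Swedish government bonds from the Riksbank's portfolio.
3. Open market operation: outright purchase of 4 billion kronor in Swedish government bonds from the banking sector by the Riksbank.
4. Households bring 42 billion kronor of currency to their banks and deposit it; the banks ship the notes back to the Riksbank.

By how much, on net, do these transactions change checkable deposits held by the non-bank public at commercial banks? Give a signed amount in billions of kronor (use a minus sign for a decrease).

+10 billion

Riksbank balance sheet:
  Assets:      Securities −28B, Foreign assets +77B
  Liabilities: Bank reserves +91B, Currency in circulation −42B
Commercial banking system:
  Assets:      Reserves at CB +91B, Securities −4B, Foreign assets −77B
  Liabilities: Checkable deposits +10B
So the change in checkable deposits held by the non-bank public at commercial banks is +10 billion.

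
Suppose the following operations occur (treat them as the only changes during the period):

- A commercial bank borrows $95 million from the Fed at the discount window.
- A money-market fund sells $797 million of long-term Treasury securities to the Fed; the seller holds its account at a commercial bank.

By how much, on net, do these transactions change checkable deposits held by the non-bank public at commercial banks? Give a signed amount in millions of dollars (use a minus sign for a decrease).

+$797 million

Discount-window loan $95 million: the counterparty is a bank, so public deposits are unchanged → 0.
Asset purchase (from non-banks) $797 million: non-bank counterparties' bank balances rise → +$797M.
Net: 0 + 797 = +$797 million.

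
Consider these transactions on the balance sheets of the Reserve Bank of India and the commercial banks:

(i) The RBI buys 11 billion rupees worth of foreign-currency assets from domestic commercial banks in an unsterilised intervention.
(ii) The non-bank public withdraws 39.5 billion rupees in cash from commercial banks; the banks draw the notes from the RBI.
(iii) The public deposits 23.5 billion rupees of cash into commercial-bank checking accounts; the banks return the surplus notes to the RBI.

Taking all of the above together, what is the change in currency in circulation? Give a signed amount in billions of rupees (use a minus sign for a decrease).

RBI balance sheet:
  Assets:      Foreign assets +11B
  Liabilities: Bank reserves −5B, Currency in circulation +16B
So the change in currency in circulation is +16 billion.

+16 billion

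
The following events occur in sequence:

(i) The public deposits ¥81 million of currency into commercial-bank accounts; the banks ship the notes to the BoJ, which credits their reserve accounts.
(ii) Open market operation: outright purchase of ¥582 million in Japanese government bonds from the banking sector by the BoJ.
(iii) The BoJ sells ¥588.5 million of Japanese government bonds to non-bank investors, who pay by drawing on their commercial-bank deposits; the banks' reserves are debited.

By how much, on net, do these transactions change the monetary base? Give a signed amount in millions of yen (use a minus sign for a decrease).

-¥6.5 million

Currency deposit ¥81 million: just a shift between currency and reserves — both are base money → 0.
OMO purchase (from banks) ¥582 million: BoJ balance sheet expands → +¥582M.
Asset sale (to non-banks) ¥588.5 million: BoJ balance sheet contracts → −¥588.5M.
Net: 0 + 582 − 588.5 = -¥6.5 million.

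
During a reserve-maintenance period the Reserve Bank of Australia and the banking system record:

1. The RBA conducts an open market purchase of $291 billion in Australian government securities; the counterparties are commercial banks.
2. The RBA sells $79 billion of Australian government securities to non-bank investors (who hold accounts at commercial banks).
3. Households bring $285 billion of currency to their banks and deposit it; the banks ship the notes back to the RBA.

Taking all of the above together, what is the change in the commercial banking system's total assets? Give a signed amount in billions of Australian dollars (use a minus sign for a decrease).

+$206 billion

RBA balance sheet:
  Assets:      Securities +$212B
  Liabilities: Bank reserves +$497B, Currency in circulation −$285B
Commercial banking system:
  Assets:      Reserves at CB +$497B, Securities −$291B
  Liabilities: Checkable deposits +$206B
Change in total bank assets = +$206 billion.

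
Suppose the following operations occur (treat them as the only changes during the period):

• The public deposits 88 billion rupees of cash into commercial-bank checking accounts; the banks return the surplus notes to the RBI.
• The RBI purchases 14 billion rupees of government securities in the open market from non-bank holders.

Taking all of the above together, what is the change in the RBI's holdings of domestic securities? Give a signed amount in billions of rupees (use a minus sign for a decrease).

+14 billion

RBI balance sheet:
  Assets:      Securities +14B
  Liabilities: Bank reserves +102B, Currency in circulation −88B
Commercial banking system:
  Assets:      Reserves at CB +102B
  Liabilities: Checkable deposits +102B
So the change in the RBI's holdings of domestic securities is +14 billion.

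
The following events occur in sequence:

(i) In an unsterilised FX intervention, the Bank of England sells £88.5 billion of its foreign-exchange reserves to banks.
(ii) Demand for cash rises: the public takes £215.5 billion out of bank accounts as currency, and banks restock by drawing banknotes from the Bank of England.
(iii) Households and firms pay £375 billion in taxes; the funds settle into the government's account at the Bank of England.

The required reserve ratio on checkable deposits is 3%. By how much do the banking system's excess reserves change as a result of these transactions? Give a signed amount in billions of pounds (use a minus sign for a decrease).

FX sale £88.5 billion: reserves −£88.5B, deposits 0.
Currency withdrawal £215.5 billion: reserves −£215.5B, deposits −£215.5B.
Government account inflow £375 billion: reserves −£375B, deposits −£375B.
Totals: Δreserves = −£679B, Δdeposits = −£590.5B.
Δrequired reserves = 3% × −£590.5B = −£17.715B.
Δexcess reserves = Δreserves − Δrequired = −£679B − (−£17.715B) = -£661.285 billion.

-£661.285 billion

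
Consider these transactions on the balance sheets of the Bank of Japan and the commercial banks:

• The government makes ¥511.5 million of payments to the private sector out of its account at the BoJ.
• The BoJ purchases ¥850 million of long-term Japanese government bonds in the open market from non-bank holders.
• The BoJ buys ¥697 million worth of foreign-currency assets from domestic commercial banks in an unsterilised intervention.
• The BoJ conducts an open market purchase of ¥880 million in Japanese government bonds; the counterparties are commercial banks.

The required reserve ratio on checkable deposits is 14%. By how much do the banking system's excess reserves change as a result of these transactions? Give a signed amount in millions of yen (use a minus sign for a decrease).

+¥2747.89 million

Government spending ¥511.5 million: reserves +¥511.5M, deposits +¥511.5M.
Asset purchase (from non-banks) ¥850 million: reserves +¥850M, deposits +¥850M.
FX purchase ¥697 million: reserves +¥697M, deposits 0.
OMO purchase (from banks) ¥880 million: reserves +¥880M, deposits 0.
Totals: Δreserves = +¥2938.5M, Δdeposits = +¥1361.5M.
Δrequired reserves = 14% × +¥1361.5M = +¥190.61M.
Δexcess reserves = Δreserves − Δrequired = +¥2938.5M − (+¥190.61M) = +¥2747.89 million.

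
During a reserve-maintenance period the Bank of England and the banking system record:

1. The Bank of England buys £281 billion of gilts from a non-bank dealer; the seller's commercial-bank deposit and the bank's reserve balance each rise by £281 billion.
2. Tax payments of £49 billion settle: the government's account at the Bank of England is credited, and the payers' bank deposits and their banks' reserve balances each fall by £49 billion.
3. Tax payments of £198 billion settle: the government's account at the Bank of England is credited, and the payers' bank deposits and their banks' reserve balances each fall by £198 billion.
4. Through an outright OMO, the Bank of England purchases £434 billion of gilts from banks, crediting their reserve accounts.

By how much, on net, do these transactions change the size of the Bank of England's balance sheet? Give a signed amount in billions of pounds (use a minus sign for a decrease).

Asset purchase (from non-banks) £281 billion: a Bank of England asset is acquired → +£281B.
Government account inflow £49 billion: only the composition of liabilities changes → 0.
Government account inflow £198 billion: only the composition of liabilities changes → 0.
OMO purchase (from banks) £434 billion: a Bank of England asset is acquired → +£434B.
Net: 281 + 0 + 0 + 434 = +£715 billion.

+£715 billion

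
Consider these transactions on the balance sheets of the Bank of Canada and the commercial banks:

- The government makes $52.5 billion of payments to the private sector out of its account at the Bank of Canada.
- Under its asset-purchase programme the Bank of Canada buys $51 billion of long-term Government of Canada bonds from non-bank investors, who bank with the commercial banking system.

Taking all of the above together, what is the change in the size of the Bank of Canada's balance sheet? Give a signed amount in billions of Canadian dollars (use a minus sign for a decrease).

Bank of Canada balance sheet:
  Assets:      Securities +$51B
  Liabilities: Bank reserves +$103.5B, Government deposits −$52.5B
Change in total Bank of Canada assets = +$51 billion.

+$51 billion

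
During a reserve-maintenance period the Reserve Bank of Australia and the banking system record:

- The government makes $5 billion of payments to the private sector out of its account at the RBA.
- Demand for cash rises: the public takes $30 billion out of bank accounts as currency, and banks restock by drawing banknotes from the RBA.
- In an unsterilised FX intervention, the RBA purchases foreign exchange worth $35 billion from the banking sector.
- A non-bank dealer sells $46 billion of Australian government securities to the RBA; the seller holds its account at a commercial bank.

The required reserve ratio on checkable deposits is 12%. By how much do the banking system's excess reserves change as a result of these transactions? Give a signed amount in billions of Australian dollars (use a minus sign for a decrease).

+$53.48 billion

Government spending $5 billion: reserves +$5B, deposits +$5B.
Currency withdrawal $30 billion: reserves −$30B, deposits −$30B.
FX purchase $35 billion: reserves +$35B, deposits 0.
Asset purchase (from non-banks) $46 billion: reserves +$46B, deposits +$46B.
Totals: Δreserves = +$56B, Δdeposits = +$21B.
Δrequired reserves = 12% × +$21B = +$2.52B.
Δexcess reserves = Δreserves − Δrequired = +$56B − (+$2.52B) = +$53.48 billion.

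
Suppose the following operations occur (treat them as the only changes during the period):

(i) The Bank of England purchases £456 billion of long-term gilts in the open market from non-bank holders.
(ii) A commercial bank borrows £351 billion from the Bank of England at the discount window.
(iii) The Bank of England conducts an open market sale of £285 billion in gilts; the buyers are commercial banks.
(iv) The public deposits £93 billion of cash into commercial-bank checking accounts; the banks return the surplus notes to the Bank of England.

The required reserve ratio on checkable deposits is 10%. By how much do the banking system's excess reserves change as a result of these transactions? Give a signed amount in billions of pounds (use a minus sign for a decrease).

Asset purchase (from non-banks) £456 billion: reserves +£456B, deposits +£456B.
Discount-window loan £351 billion: reserves +£351B, deposits 0.
OMO sale (to banks) £285 billion: reserves −£285B, deposits 0.
Currency deposit £93 billion: reserves +£93B, deposits +£93B.
Totals: Δreserves = +£615B, Δdeposits = +£549B.
Δrequired reserves = 10% × +£549B = +£54.9B.
Δexcess reserves = Δreserves − Δrequired = +£615B − (+£54.9B) = +£560.1 billion.

+£560.1 billion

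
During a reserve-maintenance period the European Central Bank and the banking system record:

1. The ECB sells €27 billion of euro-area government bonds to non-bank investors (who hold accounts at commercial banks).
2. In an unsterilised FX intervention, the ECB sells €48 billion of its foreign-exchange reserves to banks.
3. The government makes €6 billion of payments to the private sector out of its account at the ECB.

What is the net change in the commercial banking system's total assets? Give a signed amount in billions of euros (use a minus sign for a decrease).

ECB balance sheet:
  Assets:      Securities −€27B, Foreign assets −€48B
  Liabilities: Bank reserves −€69B, Government deposits −€6B
Commercial banking system:
  Assets:      Reserves at CB −€69B, Foreign assets +€48B
  Liabilities: Checkable deposits −€21B
Change in total bank assets = -€21 billion.

-€21 billion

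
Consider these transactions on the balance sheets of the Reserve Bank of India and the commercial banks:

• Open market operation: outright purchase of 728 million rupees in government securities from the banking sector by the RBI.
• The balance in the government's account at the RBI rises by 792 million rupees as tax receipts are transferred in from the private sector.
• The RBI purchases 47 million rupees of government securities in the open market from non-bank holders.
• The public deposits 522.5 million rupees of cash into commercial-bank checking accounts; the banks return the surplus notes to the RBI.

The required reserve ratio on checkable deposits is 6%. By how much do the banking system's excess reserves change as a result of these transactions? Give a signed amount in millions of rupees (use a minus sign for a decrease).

+518.85 million

OMO purchase (from banks) 728 million rupees: reserves +728M, deposits 0.
Government account inflow 792 million rupees: reserves −792M, deposits −792M.
Asset purchase (from non-banks) 47 million rupees: reserves +47M, deposits +47M.
Currency deposit 522.5 million rupees: reserves +522.5M, deposits +522.5M.
Totals: Δreserves = +505.5M, Δdeposits = −222.5M.
Δrequired reserves = 6% × −222.5M = −13.35M.
Δexcess reserves = Δreserves − Δrequired = +505.5M − (−13.35M) = +518.85 million.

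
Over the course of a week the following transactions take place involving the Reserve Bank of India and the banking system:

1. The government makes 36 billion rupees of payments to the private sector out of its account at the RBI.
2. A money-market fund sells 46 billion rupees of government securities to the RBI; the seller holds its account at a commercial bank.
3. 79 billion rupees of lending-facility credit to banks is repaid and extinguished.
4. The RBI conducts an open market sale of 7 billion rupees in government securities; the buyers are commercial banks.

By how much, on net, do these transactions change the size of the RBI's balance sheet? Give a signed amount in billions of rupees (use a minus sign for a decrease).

-40 billion

RBI balance sheet:
  Assets:      Securities +39B, Loans to banks −79B
  Liabilities: Bank reserves −4B, Government deposits −36B
Commercial banking system:
  Assets:      Reserves at CB −4B, Securities +7B
  Liabilities: Checkable deposits +82B, Borrowings from CB −79B
Change in total RBI assets = -40 billion.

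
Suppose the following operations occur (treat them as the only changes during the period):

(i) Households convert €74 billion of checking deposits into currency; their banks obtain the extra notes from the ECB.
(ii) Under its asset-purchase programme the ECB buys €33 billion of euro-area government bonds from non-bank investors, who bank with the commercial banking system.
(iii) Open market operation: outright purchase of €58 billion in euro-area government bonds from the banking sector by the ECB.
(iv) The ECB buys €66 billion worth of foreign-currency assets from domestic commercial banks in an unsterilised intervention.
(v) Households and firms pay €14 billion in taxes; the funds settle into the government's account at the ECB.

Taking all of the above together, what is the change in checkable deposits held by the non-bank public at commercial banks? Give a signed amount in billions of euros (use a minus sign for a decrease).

Currency withdrawal €74 billion: non-bank counterparties' bank balances fall → −€74B.
Asset purchase (from non-banks) €33 billion: non-bank counterparties' bank balances rise → +€33B.
OMO purchase (from banks) €58 billion: the counterparty is a bank, so public deposits are unchanged → 0.
FX purchase €66 billion: the counterparty is a bank, so public deposits are unchanged → 0.
Government account inflow €14 billion: non-bank counterparties' bank balances fall → −€14B.
Net: −74 + 33 + 0 + 0 − 14 = -€55 billion.

-€55 billion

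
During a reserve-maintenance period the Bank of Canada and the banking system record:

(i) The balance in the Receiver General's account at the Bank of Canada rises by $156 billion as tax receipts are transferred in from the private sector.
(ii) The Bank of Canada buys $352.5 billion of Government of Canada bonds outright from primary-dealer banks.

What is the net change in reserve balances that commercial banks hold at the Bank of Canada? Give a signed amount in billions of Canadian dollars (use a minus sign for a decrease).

+$196.5 billion

Bank of Canada balance sheet:
  Assets:      Securities +$352.5B
  Liabilities: Bank reserves +$196.5B, Government deposits +$156B
So the change in reserve balances that commercial banks hold at the Bank of Canada is +$196.5 billion.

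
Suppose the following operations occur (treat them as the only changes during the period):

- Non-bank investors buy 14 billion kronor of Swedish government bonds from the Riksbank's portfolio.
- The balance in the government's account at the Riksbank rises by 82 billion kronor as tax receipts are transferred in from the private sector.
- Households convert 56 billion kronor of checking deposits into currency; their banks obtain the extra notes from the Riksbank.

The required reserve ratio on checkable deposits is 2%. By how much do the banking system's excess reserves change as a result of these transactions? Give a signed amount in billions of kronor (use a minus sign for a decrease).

-148.96 billion

Asset sale (to non-banks) 14 billion kronor: reserves −14B, deposits −14B.
Government account inflow 82 billion kronor: reserves −82B, deposits −82B.
Currency withdrawal 56 billion kronor: reserves −56B, deposits −56B.
Totals: Δreserves = −152B, Δdeposits = −152B.
Δrequired reserves = 2% × −152B = −3.04B.
Δexcess reserves = Δreserves − Δrequired = −152B − (−3.04B) = -148.96 billion.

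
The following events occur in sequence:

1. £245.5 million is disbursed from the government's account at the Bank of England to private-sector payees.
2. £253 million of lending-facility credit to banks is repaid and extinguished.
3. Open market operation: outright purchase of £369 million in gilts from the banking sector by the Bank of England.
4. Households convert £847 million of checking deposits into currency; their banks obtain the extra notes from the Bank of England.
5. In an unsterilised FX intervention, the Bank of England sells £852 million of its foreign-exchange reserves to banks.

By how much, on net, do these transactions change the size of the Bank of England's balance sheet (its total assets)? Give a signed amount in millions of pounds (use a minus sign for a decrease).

-£736 million

Government spending £245.5 million: only the composition of liabilities changes → 0.
Discount-window repayment £253 million: a Bank of England asset is shed → −£253M.
OMO purchase (from banks) £369 million: a Bank of England asset is acquired → +£369M.
Currency withdrawal £847 million: only the composition of liabilities changes → 0.
FX sale £852 million: a Bank of England asset is shed → −£852M.
Net: 0 − 253 + 369 + 0 − 852 = -£736 million.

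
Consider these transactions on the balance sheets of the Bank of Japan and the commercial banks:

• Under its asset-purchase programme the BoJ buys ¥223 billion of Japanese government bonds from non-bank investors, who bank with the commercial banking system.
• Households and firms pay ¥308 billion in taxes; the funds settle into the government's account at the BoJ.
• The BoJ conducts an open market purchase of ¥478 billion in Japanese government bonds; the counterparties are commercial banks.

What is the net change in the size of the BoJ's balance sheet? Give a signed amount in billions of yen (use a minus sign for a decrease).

+¥701 billion

Asset purchase (from non-banks) ¥223 billion: a BoJ asset is acquired → +¥223B.
Government account inflow ¥308 billion: only the composition of liabilities changes → 0.
OMO purchase (from banks) ¥478 billion: a BoJ asset is acquired → +¥478B.
Net: 223 + 0 + 478 = +¥701 billion.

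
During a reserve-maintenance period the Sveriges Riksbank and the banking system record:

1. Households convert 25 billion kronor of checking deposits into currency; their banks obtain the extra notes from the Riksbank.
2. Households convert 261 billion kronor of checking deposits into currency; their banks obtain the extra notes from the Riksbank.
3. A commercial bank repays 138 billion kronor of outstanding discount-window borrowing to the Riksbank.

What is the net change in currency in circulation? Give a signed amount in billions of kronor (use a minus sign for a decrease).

+286 billion

Riksbank balance sheet:
  Assets:      Loans to banks −138B
  Liabilities: Bank reserves −424B, Currency in circulation +286B
So the change in currency in circulation is +286 billion.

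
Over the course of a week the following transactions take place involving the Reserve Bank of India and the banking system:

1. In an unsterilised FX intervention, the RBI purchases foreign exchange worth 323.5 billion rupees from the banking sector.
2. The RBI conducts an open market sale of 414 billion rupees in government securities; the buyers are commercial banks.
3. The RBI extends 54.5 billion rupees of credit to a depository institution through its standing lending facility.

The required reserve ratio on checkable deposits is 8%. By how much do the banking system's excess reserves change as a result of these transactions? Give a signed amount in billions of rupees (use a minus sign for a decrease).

FX purchase 323.5 billion rupees: reserves +323.5B, deposits 0.
OMO sale (to banks) 414 billion rupees: reserves −414B, deposits 0.
Discount-window loan 54.5 billion rupees: reserves +54.5B, deposits 0.
Totals: Δreserves = −36B, Δdeposits = 0.
Δrequired reserves = 8% × 0 = 0.
Δexcess reserves = Δreserves − Δrequired = −36B − (0) = -36 billion.

-36 billion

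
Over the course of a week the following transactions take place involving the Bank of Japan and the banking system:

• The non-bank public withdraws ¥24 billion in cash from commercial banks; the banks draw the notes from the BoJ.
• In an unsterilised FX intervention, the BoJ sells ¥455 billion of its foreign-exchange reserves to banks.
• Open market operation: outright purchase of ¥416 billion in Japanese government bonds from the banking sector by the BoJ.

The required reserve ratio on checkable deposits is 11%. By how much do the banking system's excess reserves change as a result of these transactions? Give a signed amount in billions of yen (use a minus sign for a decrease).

Currency withdrawal ¥24 billion: reserves −¥24B, deposits −¥24B.
FX sale ¥455 billion: reserves −¥455B, deposits 0.
OMO purchase (from banks) ¥416 billion: reserves +¥416B, deposits 0.
Totals: Δreserves = −¥63B, Δdeposits = −¥24B.
Δrequired reserves = 11% × −¥24B = −¥2.64B.
Δexcess reserves = Δreserves − Δrequired = −¥63B − (−¥2.64B) = -¥60.36 billion.

-¥60.36 billion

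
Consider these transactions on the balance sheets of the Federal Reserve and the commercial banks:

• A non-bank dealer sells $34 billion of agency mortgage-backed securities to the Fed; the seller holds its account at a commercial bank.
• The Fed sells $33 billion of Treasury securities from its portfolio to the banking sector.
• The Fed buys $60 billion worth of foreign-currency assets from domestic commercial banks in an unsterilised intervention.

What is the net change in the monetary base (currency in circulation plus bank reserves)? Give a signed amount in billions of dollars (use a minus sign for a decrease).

Asset purchase (from non-banks) $34 billion: Fed balance sheet expands → +$34B.
OMO sale (to banks) $33 billion: Fed balance sheet contracts → −$33B.
FX purchase $60 billion: Fed balance sheet expands → +$60B.
Net: 34 − 33 + 60 = +$61 billion.

+$61 billion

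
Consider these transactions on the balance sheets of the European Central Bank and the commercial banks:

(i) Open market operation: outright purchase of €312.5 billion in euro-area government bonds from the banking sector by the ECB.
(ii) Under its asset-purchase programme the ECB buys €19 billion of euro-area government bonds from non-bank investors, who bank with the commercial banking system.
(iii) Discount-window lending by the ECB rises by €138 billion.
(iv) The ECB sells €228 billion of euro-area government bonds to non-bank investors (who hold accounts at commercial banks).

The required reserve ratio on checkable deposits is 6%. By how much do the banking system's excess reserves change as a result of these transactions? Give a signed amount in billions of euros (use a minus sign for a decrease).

+€254.04 billion

OMO purchase (from banks) €312.5 billion: reserves +€312.5B, deposits 0.
Asset purchase (from non-banks) €19 billion: reserves +€19B, deposits +€19B.
Discount-window loan €138 billion: reserves +€138B, deposits 0.
Asset sale (to non-banks) €228 billion: reserves −€228B, deposits −€228B.
Totals: Δreserves = +€241.5B, Δdeposits = −€209B.
Δrequired reserves = 6% × −€209B = −€12.54B.
Δexcess reserves = Δreserves − Δrequired = +€241.5B − (−€12.54B) = +€254.04 billion.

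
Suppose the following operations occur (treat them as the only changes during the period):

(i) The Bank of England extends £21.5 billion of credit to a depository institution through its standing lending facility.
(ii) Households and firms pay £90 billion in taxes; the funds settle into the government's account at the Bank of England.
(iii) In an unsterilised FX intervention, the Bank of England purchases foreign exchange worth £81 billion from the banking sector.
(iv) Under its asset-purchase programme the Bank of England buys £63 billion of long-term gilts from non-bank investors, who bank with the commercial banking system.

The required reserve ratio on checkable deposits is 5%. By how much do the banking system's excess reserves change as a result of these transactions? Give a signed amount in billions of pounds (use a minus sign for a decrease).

Discount-window loan £21.5 billion: reserves +£21.5B, deposits 0.
Government account inflow £90 billion: reserves −£90B, deposits −£90B.
FX purchase £81 billion: reserves +£81B, deposits 0.
Asset purchase (from non-banks) £63 billion: reserves +£63B, deposits +£63B.
Totals: Δreserves = +£75.5B, Δdeposits = −£27B.
Δrequired reserves = 5% × −£27B = −£1.35B.
Δexcess reserves = Δreserves − Δrequired = +£75.5B − (−£1.35B) = +£76.85 billion.

+£76.85 billion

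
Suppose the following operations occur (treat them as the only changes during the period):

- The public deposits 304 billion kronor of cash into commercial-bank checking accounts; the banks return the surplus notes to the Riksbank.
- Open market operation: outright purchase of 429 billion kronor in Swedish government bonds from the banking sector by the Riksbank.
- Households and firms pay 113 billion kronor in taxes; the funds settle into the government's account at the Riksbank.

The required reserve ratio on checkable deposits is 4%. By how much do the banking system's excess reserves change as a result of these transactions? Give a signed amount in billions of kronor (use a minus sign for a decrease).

+612.36 billion

Currency deposit 304 billion kronor: reserves +304B, deposits +304B.
OMO purchase (from banks) 429 billion kronor: reserves +429B, deposits 0.
Government account inflow 113 billion kronor: reserves −113B, deposits −113B.
Totals: Δreserves = +620B, Δdeposits = +191B.
Δrequired reserves = 4% × +191B = +7.64B.
Δexcess reserves = Δreserves − Δrequired = +620B − (+7.64B) = +612.36 billion.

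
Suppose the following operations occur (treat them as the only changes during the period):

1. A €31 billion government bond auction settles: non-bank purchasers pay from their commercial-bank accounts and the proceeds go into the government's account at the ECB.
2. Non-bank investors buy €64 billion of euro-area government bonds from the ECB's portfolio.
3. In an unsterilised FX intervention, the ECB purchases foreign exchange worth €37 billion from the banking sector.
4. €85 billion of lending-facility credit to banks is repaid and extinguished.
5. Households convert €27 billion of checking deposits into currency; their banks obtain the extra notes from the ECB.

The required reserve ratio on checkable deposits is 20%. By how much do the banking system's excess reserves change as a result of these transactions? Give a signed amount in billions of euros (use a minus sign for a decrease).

Government account inflow €31 billion: reserves −€31B, deposits −€31B.
Asset sale (to non-banks) €64 billion: reserves −€64B, deposits −€64B.
FX purchase €37 billion: reserves +€37B, deposits 0.
Discount-window repayment €85 billion: reserves −€85B, deposits 0.
Currency withdrawal €27 billion: reserves −€27B, deposits −€27B.
Totals: Δreserves = −€170B, Δdeposits = −€122B.
Δrequired reserves = 20% × −€122B = −€24.4B.
Δexcess reserves = Δreserves − Δrequired = −€170B − (−€24.4B) = -€145.6 billion.

-€145.6 billion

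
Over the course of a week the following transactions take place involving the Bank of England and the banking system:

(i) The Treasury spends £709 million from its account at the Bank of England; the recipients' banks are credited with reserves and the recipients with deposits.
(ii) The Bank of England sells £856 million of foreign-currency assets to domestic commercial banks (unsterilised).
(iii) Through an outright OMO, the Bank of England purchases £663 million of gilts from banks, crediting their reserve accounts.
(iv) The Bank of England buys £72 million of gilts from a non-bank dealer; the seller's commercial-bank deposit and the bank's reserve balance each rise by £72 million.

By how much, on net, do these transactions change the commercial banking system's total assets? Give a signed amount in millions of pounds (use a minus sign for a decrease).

+£781 million

Bank of England balance sheet:
  Assets:      Securities +£735M, Foreign assets −£856M
  Liabilities: Bank reserves +£588M, Government deposits −£709M
Commercial banking system:
  Assets:      Reserves at CB +£588M, Securities −£663M, Foreign assets +£856M
  Liabilities: Checkable deposits +£781M
Change in total bank assets = +£781 million.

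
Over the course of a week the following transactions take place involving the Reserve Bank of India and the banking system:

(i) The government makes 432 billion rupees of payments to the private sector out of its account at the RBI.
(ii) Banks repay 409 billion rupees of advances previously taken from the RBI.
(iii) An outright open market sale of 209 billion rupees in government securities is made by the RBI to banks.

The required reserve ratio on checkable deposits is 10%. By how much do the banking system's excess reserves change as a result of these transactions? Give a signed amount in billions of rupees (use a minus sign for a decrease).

Government spending 432 billion rupees: reserves +432B, deposits +432B.
Discount-window repayment 409 billion rupees: reserves −409B, deposits 0.
OMO sale (to banks) 209 billion rupees: reserves −209B, deposits 0.
Totals: Δreserves = −186B, Δdeposits = +432B.
Δrequired reserves = 10% × +432B = +43.2B.
Δexcess reserves = Δreserves − Δrequired = −186B − (+43.2B) = -229.2 billion.

-229.2 billion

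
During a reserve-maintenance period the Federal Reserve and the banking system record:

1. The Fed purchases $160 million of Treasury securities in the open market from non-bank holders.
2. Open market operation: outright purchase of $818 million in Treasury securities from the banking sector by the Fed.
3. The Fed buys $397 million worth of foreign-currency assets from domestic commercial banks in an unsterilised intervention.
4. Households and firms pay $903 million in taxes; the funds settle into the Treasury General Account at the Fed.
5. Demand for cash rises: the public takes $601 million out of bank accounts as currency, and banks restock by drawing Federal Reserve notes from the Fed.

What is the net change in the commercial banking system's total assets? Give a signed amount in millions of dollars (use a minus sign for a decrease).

-$1344 million

Asset purchase (from non-banks) $160 million: bank balance sheets expand → +$160M.
OMO purchase (from banks) $818 million: just an asset swap on bank balance sheets → 0.
FX purchase $397 million: just an asset swap on bank balance sheets → 0.
Government account inflow $903 million: bank balance sheets shrink → −$903M.
Currency withdrawal $601 million: bank balance sheets shrink → −$601M.
Net: 160 + 0 + 0 − 903 − 601 = -$1344 million.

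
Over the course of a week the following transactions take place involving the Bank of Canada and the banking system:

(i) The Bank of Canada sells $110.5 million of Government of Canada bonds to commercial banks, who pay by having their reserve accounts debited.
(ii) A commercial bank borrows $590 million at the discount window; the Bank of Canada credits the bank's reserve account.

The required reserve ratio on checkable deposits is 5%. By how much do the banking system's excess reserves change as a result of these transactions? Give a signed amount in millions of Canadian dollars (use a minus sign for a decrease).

OMO sale (to banks) $110.5 million: reserves −$110.5M, deposits 0.
Discount-window loan $590 million: reserves +$590M, deposits 0.
Totals: Δreserves = +$479.5M, Δdeposits = 0.
Δrequired reserves = 5% × 0 = 0.
Δexcess reserves = Δreserves − Δrequired = +$479.5M − (0) = +$479.5 million.

+$479.5 million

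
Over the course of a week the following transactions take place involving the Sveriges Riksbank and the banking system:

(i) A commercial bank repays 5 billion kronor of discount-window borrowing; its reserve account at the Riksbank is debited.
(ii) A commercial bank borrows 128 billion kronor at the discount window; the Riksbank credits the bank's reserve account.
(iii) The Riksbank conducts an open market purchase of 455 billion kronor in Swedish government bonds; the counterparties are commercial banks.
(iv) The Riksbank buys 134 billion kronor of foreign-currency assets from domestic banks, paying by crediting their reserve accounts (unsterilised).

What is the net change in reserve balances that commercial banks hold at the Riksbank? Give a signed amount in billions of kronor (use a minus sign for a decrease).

Discount-window repayment 5 billion kronor: repayment is debited from reserves → −5B.
Discount-window loan 128 billion kronor: the loan is credited to the bank's reserve account → +128B.
OMO purchase (from banks) 455 billion kronor: the Riksbank pays by crediting reserve accounts → +455B.
FX purchase 134 billion kronor: the Riksbank pays by crediting reserve accounts → +134B.
Net: −5 + 128 + 455 + 134 = +712 billion.

+712 billion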